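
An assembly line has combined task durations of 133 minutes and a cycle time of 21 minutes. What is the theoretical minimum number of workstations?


Formula: N_min = ceil(Sum of Task Times / Cycle Time)
N_min = ceil(133 min / 21 min) = ceil(6.3333)
N_min = 7 stations

7


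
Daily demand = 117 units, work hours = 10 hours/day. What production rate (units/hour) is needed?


Formula: Production Rate = Daily Demand / Available Hours
Rate = 117 units/day / 10 hours/day
Rate = 11.7 units/hour

11.7 units/hour


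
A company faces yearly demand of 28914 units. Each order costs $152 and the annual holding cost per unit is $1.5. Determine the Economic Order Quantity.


Formula: EOQ = sqrt(2 * D * S / H)
Numerator: 2 * 28914 * 152 = 8789856
2DS/H = 8789856 / 1.5 = 5859904.0
EOQ = sqrt(5859904.0) = 2420.7 units

2420.7 units


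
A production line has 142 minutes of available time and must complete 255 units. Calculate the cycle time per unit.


Formula: CT = Available Time / Number of Units
CT = 142 min / 255 units
CT = 0.56 min/unit

0.56 min/unit


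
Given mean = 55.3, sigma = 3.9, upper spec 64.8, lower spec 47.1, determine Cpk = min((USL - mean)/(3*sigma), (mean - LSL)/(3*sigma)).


Cpu = (64.8 - 55.3) / (3 * 3.9) = 0.81
Cpl = (55.3 - 47.1) / (3 * 3.9) = 0.7
Cpk = min(0.81, 0.7) = 0.7

0.7


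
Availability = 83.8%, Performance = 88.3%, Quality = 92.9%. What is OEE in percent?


Formula: OEE = Availability * Performance * Quality / 10000
A * P = 83.8% * 88.3% / 100 = 74.0%
OEE = 74.0% * 92.9% / 100 = 68.7%

68.7%


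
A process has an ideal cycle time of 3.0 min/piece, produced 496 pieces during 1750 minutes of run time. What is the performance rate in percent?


Formula: Performance = (Ideal CT * Total Count) / Run Time * 100
Ideal output time = 3.0 * 496 = 1488.0 min
Performance = 1488.0 / 1750 * 100 = 85.0%

85.0%


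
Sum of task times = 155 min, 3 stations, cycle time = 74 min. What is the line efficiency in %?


Formula: Efficiency = Sum of Task Times / (N_stations * CT) * 100
Total station capacity = 3 stations * 74 min = 222 min
Efficiency = 155 / 222 * 100 = 69.8%

69.8%


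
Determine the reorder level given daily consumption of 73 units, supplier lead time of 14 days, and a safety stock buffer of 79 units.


Formula: ROP = (Daily Demand * Lead Time) + Safety Stock
Demand during lead time = 73 * 14 = 1022 units
ROP = 1022 + 79 = 1101 units

1101 units


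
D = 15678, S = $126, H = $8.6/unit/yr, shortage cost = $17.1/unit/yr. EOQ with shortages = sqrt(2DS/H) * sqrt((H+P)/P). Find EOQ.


Formula: EOQ* = sqrt(2DS/H) * sqrt((H+P)/P)
Base EOQ = sqrt(2*15678*126/8.6) = 677.79 units
Correction = sqrt((8.6+17.1)/17.1) = 1.22594
EOQ* = 677.79 * 1.22594 = 830.9 units

830.9 units


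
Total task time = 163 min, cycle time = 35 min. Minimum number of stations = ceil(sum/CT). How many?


Formula: N_min = ceil(Sum of Task Times / Cycle Time)
N_min = ceil(163 min / 35 min) = ceil(4.6571)
N_min = 5 stations

5


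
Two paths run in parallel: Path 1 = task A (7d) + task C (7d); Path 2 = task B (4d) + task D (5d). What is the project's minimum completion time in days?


Path 1 = 7 + 7 = 14 days
Path 2 = 4 + 5 = 9 days
Duration = max(14, 9) = 14 days

14 days


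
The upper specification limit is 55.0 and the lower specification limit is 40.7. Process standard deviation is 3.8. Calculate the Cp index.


Cp = (55.0 - 40.7) / (6 * 3.8)

0.63


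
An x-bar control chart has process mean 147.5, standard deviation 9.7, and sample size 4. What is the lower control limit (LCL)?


LCL = 147.5 - 3 * 9.7 / sqrt(4)

132.95


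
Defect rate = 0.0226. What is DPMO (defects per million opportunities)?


DPMO = defect_rate * 1000000 = 0.0226 * 1000000

22600


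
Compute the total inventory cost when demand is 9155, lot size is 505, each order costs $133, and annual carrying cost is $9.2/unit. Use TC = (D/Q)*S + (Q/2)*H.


TC = 9155/505 * 133 + 505/2 * 9.2

$4734.12


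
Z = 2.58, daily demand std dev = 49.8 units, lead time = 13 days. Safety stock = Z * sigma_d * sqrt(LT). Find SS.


Formula: SS = z * sigma_d * sqrt(LT)
sqrt(LT) = sqrt(13) = 3.6056
SS = 2.58 * 49.8 * 3.6056
SS = 463.3 units

463.3 units


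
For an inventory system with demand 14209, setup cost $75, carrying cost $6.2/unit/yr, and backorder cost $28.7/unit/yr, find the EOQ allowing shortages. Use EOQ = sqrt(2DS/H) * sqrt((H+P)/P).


Formula: EOQ* = sqrt(2DS/H) * sqrt((H+P)/P)
Base EOQ = sqrt(2*14209*75/6.2) = 586.32 units
Correction = sqrt((6.2+28.7)/28.7) = 1.10274
EOQ* = 586.32 * 1.10274 = 646.6 units

646.6 units


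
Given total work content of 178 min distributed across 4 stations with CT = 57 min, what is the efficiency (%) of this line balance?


Formula: Efficiency = Sum of Task Times / (N_stations * CT) * 100
Total station capacity = 4 stations * 57 min = 228 min
Efficiency = 178 / 228 * 100 = 78.1%

78.1%


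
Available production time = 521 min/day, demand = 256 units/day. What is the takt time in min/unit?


Formula: Takt Time = Available Production Time / Customer Demand
Takt = 521 min/day / 256 units/day
Takt = 2.04 min/unit

2.04 min/unit


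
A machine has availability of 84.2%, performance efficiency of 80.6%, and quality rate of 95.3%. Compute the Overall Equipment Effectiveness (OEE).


Formula: OEE = Availability * Performance * Quality / 10000
A * P = 84.2% * 80.6% / 100 = 67.87%
OEE = 67.87% * 95.3% / 100 = 64.7%

64.7%


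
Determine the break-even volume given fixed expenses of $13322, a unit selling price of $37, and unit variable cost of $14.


Formula: BEQ = Fixed Costs / (Price - Variable Cost)
Contribution margin = $37 - $14 = $23/unit
BEQ = ceil($13322 / $23/unit) = ceil(579.22) = 580 units

580 units


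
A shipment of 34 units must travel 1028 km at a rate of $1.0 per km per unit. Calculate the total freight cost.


TC = dist * cost * units = 1028 * 1.0 * 34 = $34952.00

$34952.00


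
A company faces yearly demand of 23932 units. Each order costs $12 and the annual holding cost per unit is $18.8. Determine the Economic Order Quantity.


Formula: EOQ = sqrt(2 * D * S / H)
Numerator: 2 * 23932 * 12 = 574368
2DS/H = 574368 / 18.8 = 30551.5
EOQ = sqrt(30551.5) = 174.8 units

174.8 units


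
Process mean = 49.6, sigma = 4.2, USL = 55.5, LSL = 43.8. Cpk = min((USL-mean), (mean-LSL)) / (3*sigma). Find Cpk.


Cpu = (55.5 - 49.6) / (3 * 4.2) = 0.47
Cpl = (49.6 - 43.8) / (3 * 4.2) = 0.46
Cpk = min(0.47, 0.46) = 0.46

0.46


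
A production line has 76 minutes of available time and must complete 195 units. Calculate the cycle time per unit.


Formula: CT = Available Time / Number of Units
CT = 76 min / 195 units
CT = 0.39 min/unit

0.39 min/unit


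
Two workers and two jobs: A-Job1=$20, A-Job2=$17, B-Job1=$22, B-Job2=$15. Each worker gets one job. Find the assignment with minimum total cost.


Option 1: A->1 + B->2 = $20 + $15 = $35
Option 2: A->2 + B->1 = $17 + $22 = $39
Min cost = min($35, $39) = $35

$35


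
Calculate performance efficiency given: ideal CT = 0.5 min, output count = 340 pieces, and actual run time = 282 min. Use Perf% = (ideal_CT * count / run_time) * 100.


Formula: Performance = (Ideal CT * Total Count) / Run Time * 100
Ideal output time = 0.5 * 340 = 170.0 min
Performance = 170.0 / 282 * 100 = 60.3%

60.3%


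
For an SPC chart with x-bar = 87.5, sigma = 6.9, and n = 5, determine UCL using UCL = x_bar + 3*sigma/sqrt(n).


UCL = 87.5 + 3 * 6.9 / sqrt(5)

96.76


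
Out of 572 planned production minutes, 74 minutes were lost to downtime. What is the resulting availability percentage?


Formula: Availability = (Planned Time - Downtime) / Planned Time * 100
Uptime = 572 - 74 = 498 min
Availability = 498 / 572 * 100 = 87.1%

87.1%


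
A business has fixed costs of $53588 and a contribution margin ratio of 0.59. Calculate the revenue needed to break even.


Formula: BER = Fixed Costs / Contribution Margin Ratio
BER = $53588 / 0.59
BER = $90827.12 (to the nearest cent)

$90827.12


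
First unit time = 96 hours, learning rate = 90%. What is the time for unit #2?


Formula: T_n = T_1 * (learning_rate)^(log2(n)) where learning_rate = rate/100
Doublings = log2(2) = 1
T_n = 96 * 0.9^1
T_n = 96 * 0.9 = 86.4 hours

86.4 hours


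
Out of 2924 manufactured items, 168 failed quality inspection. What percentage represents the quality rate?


Formula: Quality Rate = Good Pieces / Total Pieces * 100
Good pieces = 2924 - 168 = 2756
QR = 2756 / 2924 * 100 = 94.3%

94.3%


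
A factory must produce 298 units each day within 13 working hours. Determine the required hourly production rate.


Formula: Production Rate = Daily Demand / Available Hours
Rate = 298 units/day / 13 hours/day
Rate = 22.9 units/hour

22.9 units/hour


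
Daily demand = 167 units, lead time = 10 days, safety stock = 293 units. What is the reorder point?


Formula: ROP = (Daily Demand * Lead Time) + Safety Stock
Demand during lead time = 167 * 10 = 1670 units
ROP = 1670 + 293 = 1963 units

1963 units


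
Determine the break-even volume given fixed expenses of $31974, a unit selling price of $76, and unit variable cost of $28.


Formula: BEQ = Fixed Costs / (Price - Variable Cost)
Contribution margin = $76 - $28 = $48/unit
BEQ = ceil($31974 / $48/unit) = ceil(666.12) = 667 units

667 units


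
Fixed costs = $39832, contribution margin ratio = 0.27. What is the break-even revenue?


Formula: BER = Fixed Costs / Contribution Margin Ratio
BER = $39832 / 0.27
BER = $147525.93 (to the nearest cent)

$147525.93


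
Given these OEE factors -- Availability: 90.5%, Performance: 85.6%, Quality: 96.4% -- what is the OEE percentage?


Formula: OEE = Availability * Performance * Quality / 10000
A * P = 90.5% * 85.6% / 100 = 77.47%
OEE = 77.47% * 96.4% / 100 = 74.7%

74.7%


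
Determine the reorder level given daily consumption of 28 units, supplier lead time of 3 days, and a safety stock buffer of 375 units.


Formula: ROP = (Daily Demand * Lead Time) + Safety Stock
Demand during lead time = 28 * 3 = 84 units
ROP = 84 + 375 = 459 units

459 units


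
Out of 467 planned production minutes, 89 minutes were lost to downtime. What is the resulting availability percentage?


Formula: Availability = (Planned Time - Downtime) / Planned Time * 100
Uptime = 467 - 89 = 378 min
Availability = 378 / 467 * 100 = 80.9%

80.9%


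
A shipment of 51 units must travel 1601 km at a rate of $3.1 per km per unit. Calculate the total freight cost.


TC = dist * cost * units = 1601 * 3.1 * 51 = $253118.10

$253118.10


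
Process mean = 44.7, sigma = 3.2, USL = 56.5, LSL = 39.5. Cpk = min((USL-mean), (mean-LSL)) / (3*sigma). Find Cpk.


Cpu = (56.5 - 44.7) / (3 * 3.2) = 1.23
Cpl = (44.7 - 39.5) / (3 * 3.2) = 0.54
Cpk = min(1.23, 0.54) = 0.54

0.54


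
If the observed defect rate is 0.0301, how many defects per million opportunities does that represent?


DPMO = defect_rate * 1000000 = 0.0301 * 1000000

30100


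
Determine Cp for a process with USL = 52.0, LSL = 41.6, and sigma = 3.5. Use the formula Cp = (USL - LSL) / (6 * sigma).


Cp = (52.0 - 41.6) / (6 * 3.5)

0.5


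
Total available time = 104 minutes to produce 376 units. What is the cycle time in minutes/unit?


Formula: CT = Available Time / Number of Units
CT = 104 min / 376 units
CT = 0.28 min/unit

0.28 min/unit


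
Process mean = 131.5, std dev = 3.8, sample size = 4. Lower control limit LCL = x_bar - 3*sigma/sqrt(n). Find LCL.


LCL = 131.5 - 3 * 3.8 / sqrt(4)

125.8


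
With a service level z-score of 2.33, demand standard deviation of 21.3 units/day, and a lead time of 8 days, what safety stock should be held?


Formula: SS = z * sigma_d * sqrt(LT)
sqrt(LT) = sqrt(8) = 2.8284
SS = 2.33 * 21.3 * 2.8284
SS = 140.4 units

140.4 units


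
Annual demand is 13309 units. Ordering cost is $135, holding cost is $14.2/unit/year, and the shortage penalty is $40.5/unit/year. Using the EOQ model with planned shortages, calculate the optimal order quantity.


Formula: EOQ* = sqrt(2DS/H) * sqrt((H+P)/P)
Base EOQ = sqrt(2*13309*135/14.2) = 503.05 units
Correction = sqrt((14.2+40.5)/40.5) = 1.16216
EOQ* = 503.05 * 1.16216 = 584.6 units

584.6 units


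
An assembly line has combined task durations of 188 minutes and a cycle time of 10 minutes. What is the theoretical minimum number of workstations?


Formula: N_min = ceil(Sum of Task Times / Cycle Time)
N_min = ceil(188 min / 10 min) = ceil(18.8)
N_min = 19 stations

19


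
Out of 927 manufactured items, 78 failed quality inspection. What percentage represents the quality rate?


Formula: Quality Rate = Good Pieces / Total Pieces * 100
Good pieces = 927 - 78 = 849
QR = 849 / 927 * 100 = 91.6%

91.6%


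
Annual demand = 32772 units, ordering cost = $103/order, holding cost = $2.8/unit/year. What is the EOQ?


Formula: EOQ = sqrt(2 * D * S / H)
Numerator: 2 * 32772 * 103 = 6751032
2DS/H = 6751032 / 2.8 = 2411082.9
EOQ = sqrt(2411082.9) = 1552.8 units

1552.8 units


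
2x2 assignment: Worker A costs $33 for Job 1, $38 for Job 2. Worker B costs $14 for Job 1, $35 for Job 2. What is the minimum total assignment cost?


Option 1: A->1 + B->2 = $33 + $35 = $68
Option 2: A->2 + B->1 = $38 + $14 = $52
Min cost = min($68, $52) = $52

$52


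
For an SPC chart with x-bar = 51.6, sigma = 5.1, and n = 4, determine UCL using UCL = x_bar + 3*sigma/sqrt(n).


UCL = 51.6 + 3 * 5.1 / sqrt(4)

59.25


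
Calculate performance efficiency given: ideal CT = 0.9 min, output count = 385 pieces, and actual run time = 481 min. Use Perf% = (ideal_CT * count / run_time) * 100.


Formula: Performance = (Ideal CT * Total Count) / Run Time * 100
Ideal output time = 0.9 * 385 = 346.5 min
Performance = 346.5 / 481 * 100 = 72.0%

72.0%


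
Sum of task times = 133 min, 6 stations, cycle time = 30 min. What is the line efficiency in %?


Formula: Efficiency = Sum of Task Times / (N_stations * CT) * 100
Total station capacity = 6 stations * 30 min = 180 min
Efficiency = 133 / 180 * 100 = 73.9%

73.9%


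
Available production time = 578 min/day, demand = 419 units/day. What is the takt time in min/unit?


Formula: Takt Time = Available Production Time / Customer Demand
Takt = 578 min/day / 419 units/day
Takt = 1.38 min/unit

1.38 min/unit


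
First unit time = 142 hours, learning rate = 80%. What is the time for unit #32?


Formula: T_n = T_1 * (learning_rate)^(log2(n)) where learning_rate = rate/100
Doublings = log2(32) = 5
T_n = 142 * 0.8^5
T_n = 142 * 0.3277 = 46.5 hours

46.5 hours


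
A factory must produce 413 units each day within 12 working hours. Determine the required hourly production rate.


Formula: Production Rate = Daily Demand / Available Hours
Rate = 413 units/day / 12 hours/day
Rate = 34.4 units/hour

34.4 units/hour


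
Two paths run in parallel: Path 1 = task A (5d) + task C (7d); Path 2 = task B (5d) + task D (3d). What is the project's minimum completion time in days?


Path 1 = 5 + 7 = 12 days
Path 2 = 5 + 3 = 8 days
Duration = max(12, 8) = 12 days

12 days


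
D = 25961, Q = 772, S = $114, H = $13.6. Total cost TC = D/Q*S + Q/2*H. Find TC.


TC = 25961/772 * 114 + 772/2 * 13.6

$9083.22


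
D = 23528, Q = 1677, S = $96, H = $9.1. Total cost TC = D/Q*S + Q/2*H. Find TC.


TC = 23528/1677 * 96 + 1677/2 * 9.1

$8977.21


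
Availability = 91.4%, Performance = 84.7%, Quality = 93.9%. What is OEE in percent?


Formula: OEE = Availability * Performance * Quality / 10000
A * P = 91.4% * 84.7% / 100 = 77.42%
OEE = 77.42% * 93.9% / 100 = 72.7%

72.7%


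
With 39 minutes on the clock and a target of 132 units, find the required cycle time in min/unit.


Formula: CT = Available Time / Number of Units
CT = 39 min / 132 units
CT = 0.3 min/unit

0.3 min/unit


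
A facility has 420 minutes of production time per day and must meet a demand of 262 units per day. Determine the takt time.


Formula: Takt Time = Available Production Time / Customer Demand
Takt = 420 min/day / 262 units/day
Takt = 1.6 min/unit

1.6 min/unit


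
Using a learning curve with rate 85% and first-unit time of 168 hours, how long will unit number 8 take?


Formula: T_n = T_1 * (learning_rate)^(log2(n)) where learning_rate = rate/100
Doublings = log2(8) = 3
T_n = 168 * 0.85^3
T_n = 168 * 0.6141 = 103.2 hours

103.2 hours


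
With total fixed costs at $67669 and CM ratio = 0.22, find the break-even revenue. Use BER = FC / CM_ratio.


Formula: BER = Fixed Costs / Contribution Margin Ratio
BER = $67669 / 0.22
BER = $307586.36 (to the nearest cent)

$307586.36


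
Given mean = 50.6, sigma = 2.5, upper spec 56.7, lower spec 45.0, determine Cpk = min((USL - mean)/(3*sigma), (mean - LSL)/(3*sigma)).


Cpu = (56.7 - 50.6) / (3 * 2.5) = 0.81
Cpl = (50.6 - 45.0) / (3 * 2.5) = 0.75
Cpk = min(0.81, 0.75) = 0.75

0.75


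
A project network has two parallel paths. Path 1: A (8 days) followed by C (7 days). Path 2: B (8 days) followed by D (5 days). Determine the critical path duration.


Path 1 = 8 + 7 = 15 days
Path 2 = 8 + 5 = 13 days
Duration = max(15, 13) = 15 days

15 days


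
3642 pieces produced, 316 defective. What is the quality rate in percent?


Formula: Quality Rate = Good Pieces / Total Pieces * 100
Good pieces = 3642 - 316 = 3326
QR = 3326 / 3642 * 100 = 91.3%

91.3%


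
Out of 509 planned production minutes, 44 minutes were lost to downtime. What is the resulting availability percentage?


Formula: Availability = (Planned Time - Downtime) / Planned Time * 100
Uptime = 509 - 44 = 465 min
Availability = 465 / 509 * 100 = 91.4%

91.4%


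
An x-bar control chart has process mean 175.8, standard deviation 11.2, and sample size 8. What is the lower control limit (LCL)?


LCL = 175.8 - 3 * 11.2 / sqrt(8)

163.92


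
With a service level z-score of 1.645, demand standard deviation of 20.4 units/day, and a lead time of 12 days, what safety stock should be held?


Formula: SS = z * sigma_d * sqrt(LT)
sqrt(LT) = sqrt(12) = 3.4641
SS = 1.645 * 20.4 * 3.4641
SS = 116.2 units

116.2 units


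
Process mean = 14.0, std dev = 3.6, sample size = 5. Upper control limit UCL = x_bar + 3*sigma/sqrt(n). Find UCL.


UCL = 14.0 + 3 * 3.6 / sqrt(5)

18.83


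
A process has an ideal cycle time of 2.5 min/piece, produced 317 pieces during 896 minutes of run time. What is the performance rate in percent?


Formula: Performance = (Ideal CT * Total Count) / Run Time * 100
Ideal output time = 2.5 * 317 = 792.5 min
Performance = 792.5 / 896 * 100 = 88.4%

88.4%


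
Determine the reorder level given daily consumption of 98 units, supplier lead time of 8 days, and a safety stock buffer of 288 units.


Formula: ROP = (Daily Demand * Lead Time) + Safety Stock
Demand during lead time = 98 * 8 = 784 units
ROP = 784 + 288 = 1072 units

1072 units


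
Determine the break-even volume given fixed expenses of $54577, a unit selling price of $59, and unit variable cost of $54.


Formula: BEQ = Fixed Costs / (Price - Variable Cost)
Contribution margin = $59 - $54 = $5/unit
BEQ = ceil($54577 / $5/unit) = ceil(10915.4) = 10916 units

10916 units


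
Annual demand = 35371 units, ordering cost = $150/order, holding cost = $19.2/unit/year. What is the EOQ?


Formula: EOQ = sqrt(2 * D * S / H)
Numerator: 2 * 35371 * 150 = 10611300
2DS/H = 10611300 / 19.2 = 552671.9
EOQ = sqrt(552671.9) = 743.4 units

743.4 units


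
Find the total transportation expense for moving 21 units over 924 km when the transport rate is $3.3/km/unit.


TC = dist * cost * units = 924 * 3.3 * 21 = $64033.20

$64033.20


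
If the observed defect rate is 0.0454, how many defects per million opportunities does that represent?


DPMO = defect_rate * 1000000 = 0.0454 * 1000000

45400


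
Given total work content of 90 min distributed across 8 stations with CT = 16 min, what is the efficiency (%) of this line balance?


Formula: Efficiency = Sum of Task Times / (N_stations * CT) * 100
Total station capacity = 8 stations * 16 min = 128 min
Efficiency = 90 / 128 * 100 = 70.3%

70.3%


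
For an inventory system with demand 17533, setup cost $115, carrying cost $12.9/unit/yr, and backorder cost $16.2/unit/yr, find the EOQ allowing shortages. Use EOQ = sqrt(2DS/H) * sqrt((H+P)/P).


Formula: EOQ* = sqrt(2DS/H) * sqrt((H+P)/P)
Base EOQ = sqrt(2*17533*115/12.9) = 559.11 units
Correction = sqrt((12.9+16.2)/16.2) = 1.34026
EOQ* = 559.11 * 1.34026 = 749.4 units

749.4 units


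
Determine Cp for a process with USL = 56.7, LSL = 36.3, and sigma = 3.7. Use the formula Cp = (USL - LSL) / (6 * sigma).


Cp = (56.7 - 36.3) / (6 * 3.7)

0.92


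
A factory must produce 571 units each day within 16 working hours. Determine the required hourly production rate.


Formula: Production Rate = Daily Demand / Available Hours
Rate = 571 units/day / 16 hours/day
Rate = 35.7 units/hour

35.7 units/hour


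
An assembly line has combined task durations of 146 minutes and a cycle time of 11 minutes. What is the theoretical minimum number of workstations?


Formula: N_min = ceil(Sum of Task Times / Cycle Time)
N_min = ceil(146 min / 11 min) = ceil(13.2727)
N_min = 14 stations

14


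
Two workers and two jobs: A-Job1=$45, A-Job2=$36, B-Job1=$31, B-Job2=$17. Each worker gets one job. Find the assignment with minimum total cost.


Option 1: A->1 + B->2 = $45 + $17 = $62
Option 2: A->2 + B->1 = $36 + $31 = $67
Min cost = min($62, $67) = $62

$62


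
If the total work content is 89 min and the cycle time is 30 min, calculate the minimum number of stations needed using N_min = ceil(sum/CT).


Formula: N_min = ceil(Sum of Task Times / Cycle Time)
N_min = ceil(89 min / 30 min) = ceil(2.9667)
N_min = 3 stations

3


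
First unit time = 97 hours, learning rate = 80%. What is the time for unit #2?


Formula: T_n = T_1 * (learning_rate)^(log2(n)) where learning_rate = rate/100
Doublings = log2(2) = 1
T_n = 97 * 0.8^1
T_n = 97 * 0.8 = 77.6 hours

77.6 hours


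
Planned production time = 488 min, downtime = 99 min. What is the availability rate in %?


Formula: Availability = (Planned Time - Downtime) / Planned Time * 100
Uptime = 488 - 99 = 389 min
Availability = 389 / 488 * 100 = 79.7%

79.7%


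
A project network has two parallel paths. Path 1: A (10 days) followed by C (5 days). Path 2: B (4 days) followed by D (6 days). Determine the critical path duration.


Path 1 = 10 + 5 = 15 days
Path 2 = 4 + 6 = 10 days
Duration = max(15, 10) = 15 days

15 days


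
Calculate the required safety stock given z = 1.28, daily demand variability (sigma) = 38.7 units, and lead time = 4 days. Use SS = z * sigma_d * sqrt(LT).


Formula: SS = z * sigma_d * sqrt(LT)
sqrt(LT) = sqrt(4) = 2.0
SS = 1.28 * 38.7 * 2.0
SS = 99.1 units

99.1 units


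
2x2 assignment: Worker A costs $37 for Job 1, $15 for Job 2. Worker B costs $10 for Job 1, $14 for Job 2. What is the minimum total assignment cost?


Option 1: A->1 + B->2 = $37 + $14 = $51
Option 2: A->2 + B->1 = $15 + $10 = $25
Min cost = min($51, $25) = $25

$25


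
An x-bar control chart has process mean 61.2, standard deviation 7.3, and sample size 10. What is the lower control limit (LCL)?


LCL = 61.2 - 3 * 7.3 / sqrt(10)

54.27


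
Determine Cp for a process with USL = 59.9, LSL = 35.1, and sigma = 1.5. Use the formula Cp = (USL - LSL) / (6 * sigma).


Cp = (59.9 - 35.1) / (6 * 1.5)

2.76


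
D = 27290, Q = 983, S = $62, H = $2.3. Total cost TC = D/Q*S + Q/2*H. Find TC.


TC = 27290/983 * 62 + 983/2 * 2.3

$2851.69


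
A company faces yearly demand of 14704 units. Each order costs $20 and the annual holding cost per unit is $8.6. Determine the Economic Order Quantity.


Formula: EOQ = sqrt(2 * D * S / H)
Numerator: 2 * 14704 * 20 = 588160
2DS/H = 588160 / 8.6 = 68390.7
EOQ = sqrt(68390.7) = 261.5 units

261.5 units


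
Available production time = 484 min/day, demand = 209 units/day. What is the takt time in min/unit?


Formula: Takt Time = Available Production Time / Customer Demand
Takt = 484 min/day / 209 units/day
Takt = 2.32 min/unit

2.32 min/unit


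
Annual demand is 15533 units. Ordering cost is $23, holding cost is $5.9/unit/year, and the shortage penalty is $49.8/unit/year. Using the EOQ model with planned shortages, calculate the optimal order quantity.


Formula: EOQ* = sqrt(2DS/H) * sqrt((H+P)/P)
Base EOQ = sqrt(2*15533*23/5.9) = 348.0 units
Correction = sqrt((5.9+49.8)/49.8) = 1.05758
EOQ* = 348.0 * 1.05758 = 368.0 units

368.0 units


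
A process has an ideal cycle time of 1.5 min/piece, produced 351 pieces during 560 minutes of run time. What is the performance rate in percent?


Formula: Performance = (Ideal CT * Total Count) / Run Time * 100
Ideal output time = 1.5 * 351 = 526.5 min
Performance = 526.5 / 560 * 100 = 94.0%

94.0%


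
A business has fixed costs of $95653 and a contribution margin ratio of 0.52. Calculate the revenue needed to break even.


Formula: BER = Fixed Costs / Contribution Margin Ratio
BER = $95653 / 0.52
BER = $183948.08 (to the nearest cent)

$183948.08


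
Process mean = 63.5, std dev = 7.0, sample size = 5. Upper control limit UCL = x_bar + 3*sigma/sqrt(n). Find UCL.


UCL = 63.5 + 3 * 7.0 / sqrt(5)

72.89


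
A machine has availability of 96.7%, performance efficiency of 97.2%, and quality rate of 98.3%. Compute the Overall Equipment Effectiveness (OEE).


Formula: OEE = Availability * Performance * Quality / 10000
A * P = 96.7% * 97.2% / 100 = 93.99%
OEE = 93.99% * 98.3% / 100 = 92.4%

92.4%


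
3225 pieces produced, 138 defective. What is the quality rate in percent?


Formula: Quality Rate = Good Pieces / Total Pieces * 100
Good pieces = 3225 - 138 = 3087
QR = 3087 / 3225 * 100 = 95.7%

95.7%


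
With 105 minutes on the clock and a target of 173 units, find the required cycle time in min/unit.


Formula: CT = Available Time / Number of Units
CT = 105 min / 173 units
CT = 0.61 min/unit

0.61 min/unit


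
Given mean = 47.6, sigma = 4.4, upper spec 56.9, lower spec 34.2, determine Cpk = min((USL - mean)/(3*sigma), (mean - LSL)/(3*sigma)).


Cpu = (56.9 - 47.6) / (3 * 4.4) = 0.7
Cpl = (47.6 - 34.2) / (3 * 4.4) = 1.02
Cpk = min(0.7, 1.02) = 0.7

0.7


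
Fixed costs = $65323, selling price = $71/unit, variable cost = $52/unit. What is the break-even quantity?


Formula: BEQ = Fixed Costs / (Price - Variable Cost)
Contribution margin = $71 - $52 = $19/unit
BEQ = ceil($65323 / $19/unit) = ceil(3438.05) = 3439 units

3439 units


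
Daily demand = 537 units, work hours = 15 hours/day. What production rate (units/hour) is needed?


Formula: Production Rate = Daily Demand / Available Hours
Rate = 537 units/day / 15 hours/day
Rate = 35.8 units/hour

35.8 units/hour


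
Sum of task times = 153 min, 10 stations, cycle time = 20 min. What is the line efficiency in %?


Formula: Efficiency = Sum of Task Times / (N_stations * CT) * 100
Total station capacity = 10 stations * 20 min = 200 min
Efficiency = 153 / 200 * 100 = 76.5%

76.5%


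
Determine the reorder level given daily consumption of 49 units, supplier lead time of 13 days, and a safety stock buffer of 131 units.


Formula: ROP = (Daily Demand * Lead Time) + Safety Stock
Demand during lead time = 49 * 13 = 637 units
ROP = 637 + 131 = 768 units

768 units


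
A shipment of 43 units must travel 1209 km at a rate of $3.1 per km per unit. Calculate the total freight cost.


TC = dist * cost * units = 1209 * 3.1 * 43 = $161159.70

$161159.70


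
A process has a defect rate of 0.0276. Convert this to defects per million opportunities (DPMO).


DPMO = defect_rate * 1000000 = 0.0276 * 1000000

27600


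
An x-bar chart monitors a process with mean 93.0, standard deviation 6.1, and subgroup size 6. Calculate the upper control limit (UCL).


UCL = 93.0 + 3 * 6.1 / sqrt(6)

100.47


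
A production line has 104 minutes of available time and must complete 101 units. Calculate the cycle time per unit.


Formula: CT = Available Time / Number of Units
CT = 104 min / 101 units
CT = 1.03 min/unit

1.03 min/unit


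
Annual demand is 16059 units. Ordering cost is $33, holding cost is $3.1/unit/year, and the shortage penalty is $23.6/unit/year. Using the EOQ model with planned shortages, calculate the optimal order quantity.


Formula: EOQ* = sqrt(2DS/H) * sqrt((H+P)/P)
Base EOQ = sqrt(2*16059*33/3.1) = 584.72 units
Correction = sqrt((3.1+23.6)/23.6) = 1.06365
EOQ* = 584.72 * 1.06365 = 621.9 units

621.9 units


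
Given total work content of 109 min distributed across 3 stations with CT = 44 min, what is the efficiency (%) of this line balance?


Formula: Efficiency = Sum of Task Times / (N_stations * CT) * 100
Total station capacity = 3 stations * 44 min = 132 min
Efficiency = 109 / 132 * 100 = 82.6%

82.6%


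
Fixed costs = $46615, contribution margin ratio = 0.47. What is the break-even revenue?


Formula: BER = Fixed Costs / Contribution Margin Ratio
BER = $46615 / 0.47
BER = $99180.85 (to the nearest cent)

$99180.85


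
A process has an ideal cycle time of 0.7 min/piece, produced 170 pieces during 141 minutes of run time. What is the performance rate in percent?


Formula: Performance = (Ideal CT * Total Count) / Run Time * 100
Ideal output time = 0.7 * 170 = 119.0 min
Performance = 119.0 / 141 * 100 = 84.4%

84.4%


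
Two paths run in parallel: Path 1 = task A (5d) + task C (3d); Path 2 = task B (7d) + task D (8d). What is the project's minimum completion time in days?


Path 1 = 5 + 3 = 8 days
Path 2 = 7 + 8 = 15 days
Duration = max(8, 15) = 15 days

15 days


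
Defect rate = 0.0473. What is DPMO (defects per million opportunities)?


DPMO = defect_rate * 1000000 = 0.0473 * 1000000

47300


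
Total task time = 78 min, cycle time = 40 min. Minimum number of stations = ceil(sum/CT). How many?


Formula: N_min = ceil(Sum of Task Times / Cycle Time)
N_min = ceil(78 min / 40 min) = ceil(1.95)
N_min = 2 stations

2


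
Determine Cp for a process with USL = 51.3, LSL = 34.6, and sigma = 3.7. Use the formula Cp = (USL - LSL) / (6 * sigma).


Cp = (51.3 - 34.6) / (6 * 3.7)

0.75


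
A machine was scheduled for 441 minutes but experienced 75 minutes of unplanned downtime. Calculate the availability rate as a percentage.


Formula: Availability = (Planned Time - Downtime) / Planned Time * 100
Uptime = 441 - 75 = 366 min
Availability = 366 / 441 * 100 = 83.0%

83.0%


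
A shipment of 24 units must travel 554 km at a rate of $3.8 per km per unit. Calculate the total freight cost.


TC = dist * cost * units = 554 * 3.8 * 24 = $50524.80

$50524.80


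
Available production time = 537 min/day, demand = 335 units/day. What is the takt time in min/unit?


Formula: Takt Time = Available Production Time / Customer Demand
Takt = 537 min/day / 335 units/day
Takt = 1.6 min/unit

1.6 min/unit


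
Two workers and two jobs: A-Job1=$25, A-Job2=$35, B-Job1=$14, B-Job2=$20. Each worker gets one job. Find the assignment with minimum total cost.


Option 1: A->1 + B->2 = $25 + $20 = $45
Option 2: A->2 + B->1 = $35 + $14 = $49
Min cost = min($45, $49) = $45

$45


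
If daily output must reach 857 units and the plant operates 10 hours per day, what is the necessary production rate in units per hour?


Formula: Production Rate = Daily Demand / Available Hours
Rate = 857 units/day / 10 hours/day
Rate = 85.7 units/hour

85.7 units/hour


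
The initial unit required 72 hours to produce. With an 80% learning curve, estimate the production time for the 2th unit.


Formula: T_n = T_1 * (learning_rate)^(log2(n)) where learning_rate = rate/100
Doublings = log2(2) = 1
T_n = 72 * 0.8^1
T_n = 72 * 0.8 = 57.6 hours

57.6 hours


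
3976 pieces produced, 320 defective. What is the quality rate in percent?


Formula: Quality Rate = Good Pieces / Total Pieces * 100
Good pieces = 3976 - 320 = 3656
QR = 3656 / 3976 * 100 = 92.0%

92.0%


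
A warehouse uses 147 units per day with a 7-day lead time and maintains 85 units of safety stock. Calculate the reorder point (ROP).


Formula: ROP = (Daily Demand * Lead Time) + Safety Stock
Demand during lead time = 147 * 7 = 1029 units
ROP = 1029 + 85 = 1114 units

1114 units


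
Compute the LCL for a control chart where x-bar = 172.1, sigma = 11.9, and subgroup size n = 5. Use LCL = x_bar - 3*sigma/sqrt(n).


LCL = 172.1 - 3 * 11.9 / sqrt(5)

156.13


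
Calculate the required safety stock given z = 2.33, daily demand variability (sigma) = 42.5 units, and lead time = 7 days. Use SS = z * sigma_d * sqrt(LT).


Formula: SS = z * sigma_d * sqrt(LT)
sqrt(LT) = sqrt(7) = 2.6458
SS = 2.33 * 42.5 * 2.6458
SS = 262.0 units

262.0 units


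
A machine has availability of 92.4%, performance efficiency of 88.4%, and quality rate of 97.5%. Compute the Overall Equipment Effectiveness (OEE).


Formula: OEE = Availability * Performance * Quality / 10000
A * P = 92.4% * 88.4% / 100 = 81.68%
OEE = 81.68% * 97.5% / 100 = 79.6%

79.6%


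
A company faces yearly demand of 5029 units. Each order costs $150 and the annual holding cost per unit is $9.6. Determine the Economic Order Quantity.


Formula: EOQ = sqrt(2 * D * S / H)
Numerator: 2 * 5029 * 150 = 1508700
2DS/H = 1508700 / 9.6 = 157156.3
EOQ = sqrt(157156.3) = 396.4 units

396.4 units


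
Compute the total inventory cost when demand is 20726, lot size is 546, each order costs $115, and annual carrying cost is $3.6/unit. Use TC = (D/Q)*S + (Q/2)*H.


TC = 20726/546 * 115 + 546/2 * 3.6

$5348.17


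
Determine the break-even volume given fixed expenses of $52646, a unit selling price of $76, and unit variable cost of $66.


Formula: BEQ = Fixed Costs / (Price - Variable Cost)
Contribution margin = $76 - $66 = $10/unit
BEQ = ceil($52646 / $10/unit) = ceil(5264.6) = 5265 units

5265 units


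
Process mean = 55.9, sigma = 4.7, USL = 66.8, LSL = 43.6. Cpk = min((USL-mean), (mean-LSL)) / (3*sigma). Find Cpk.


Cpu = (66.8 - 55.9) / (3 * 4.7) = 0.77
Cpl = (55.9 - 43.6) / (3 * 4.7) = 0.87
Cpk = min(0.77, 0.87) = 0.77

0.77


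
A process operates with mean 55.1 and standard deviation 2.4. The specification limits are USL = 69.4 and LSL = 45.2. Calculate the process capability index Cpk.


Cpu = (69.4 - 55.1) / (3 * 2.4) = 1.99
Cpl = (55.1 - 45.2) / (3 * 2.4) = 1.38
Cpk = min(1.99, 1.38) = 1.38

1.38


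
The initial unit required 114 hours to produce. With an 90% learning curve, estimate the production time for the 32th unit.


Formula: T_n = T_1 * (learning_rate)^(log2(n)) where learning_rate = rate/100
Doublings = log2(32) = 5
T_n = 114 * 0.9^5
T_n = 114 * 0.5905 = 67.3 hours

67.3 hours


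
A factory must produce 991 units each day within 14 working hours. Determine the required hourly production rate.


Formula: Production Rate = Daily Demand / Available Hours
Rate = 991 units/day / 14 hours/day
Rate = 70.8 units/hour

70.8 units/hour


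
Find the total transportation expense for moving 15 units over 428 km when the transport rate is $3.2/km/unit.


TC = dist * cost * units = 428 * 3.2 * 15 = $20544.00

$20544.00


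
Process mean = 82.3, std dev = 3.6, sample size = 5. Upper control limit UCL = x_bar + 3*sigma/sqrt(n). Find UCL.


UCL = 82.3 + 3 * 3.6 / sqrt(5)

87.13


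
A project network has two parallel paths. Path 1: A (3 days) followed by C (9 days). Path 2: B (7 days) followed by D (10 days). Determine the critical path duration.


Path 1 = 3 + 9 = 12 days
Path 2 = 7 + 10 = 17 days
Duration = max(12, 17) = 17 days

17 days


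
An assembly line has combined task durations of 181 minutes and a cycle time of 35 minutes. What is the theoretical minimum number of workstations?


Formula: N_min = ceil(Sum of Task Times / Cycle Time)
N_min = ceil(181 min / 35 min) = ceil(5.1714)
N_min = 6 stations

6


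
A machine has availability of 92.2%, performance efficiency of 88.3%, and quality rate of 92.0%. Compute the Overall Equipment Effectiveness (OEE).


Formula: OEE = Availability * Performance * Quality / 10000
A * P = 92.2% * 88.3% / 100 = 81.41%
OEE = 81.41% * 92.0% / 100 = 74.9%

74.9%


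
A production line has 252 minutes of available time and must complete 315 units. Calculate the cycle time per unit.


Formula: CT = Available Time / Number of Units
CT = 252 min / 315 units
CT = 0.8 min/unit

0.8 min/unit


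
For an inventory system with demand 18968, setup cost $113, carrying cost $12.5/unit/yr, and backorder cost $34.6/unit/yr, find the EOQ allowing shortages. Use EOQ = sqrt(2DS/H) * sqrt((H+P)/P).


Formula: EOQ* = sqrt(2DS/H) * sqrt((H+P)/P)
Base EOQ = sqrt(2*18968*113/12.5) = 585.61 units
Correction = sqrt((12.5+34.6)/34.6) = 1.16674
EOQ* = 585.61 * 1.16674 = 683.3 units

683.3 units


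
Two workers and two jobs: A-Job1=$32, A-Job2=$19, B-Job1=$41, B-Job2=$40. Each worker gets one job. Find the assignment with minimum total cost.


Option 1: A->1 + B->2 = $32 + $40 = $72
Option 2: A->2 + B->1 = $19 + $41 = $60
Min cost = min($72, $60) = $60

$60


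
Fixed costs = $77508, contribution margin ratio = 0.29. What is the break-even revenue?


Formula: BER = Fixed Costs / Contribution Margin Ratio
BER = $77508 / 0.29
BER = $267268.97 (to the nearest cent)

$267268.97


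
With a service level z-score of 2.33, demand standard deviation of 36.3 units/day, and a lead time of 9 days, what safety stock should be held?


Formula: SS = z * sigma_d * sqrt(LT)
sqrt(LT) = sqrt(9) = 3.0
SS = 2.33 * 36.3 * 3.0
SS = 253.7 units

253.7 units


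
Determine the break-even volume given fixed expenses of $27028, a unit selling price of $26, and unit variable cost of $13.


Formula: BEQ = Fixed Costs / (Price - Variable Cost)
Contribution margin = $26 - $13 = $13/unit
BEQ = ceil($27028 / $13/unit) = ceil(2079.08) = 2080 units

2080 units


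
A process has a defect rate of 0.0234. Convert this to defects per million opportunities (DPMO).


DPMO = defect_rate * 1000000 = 0.0234 * 1000000

23400


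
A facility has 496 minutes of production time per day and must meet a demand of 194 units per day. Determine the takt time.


Formula: Takt Time = Available Production Time / Customer Demand
Takt = 496 min/day / 194 units/day
Takt = 2.56 min/unit

2.56 min/unit


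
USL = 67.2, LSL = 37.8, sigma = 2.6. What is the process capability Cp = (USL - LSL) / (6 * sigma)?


Cp = (67.2 - 37.8) / (6 * 2.6)

1.88


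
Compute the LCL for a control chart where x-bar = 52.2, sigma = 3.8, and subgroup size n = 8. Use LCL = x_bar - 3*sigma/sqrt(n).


LCL = 52.2 - 3 * 3.8 / sqrt(8)

48.17


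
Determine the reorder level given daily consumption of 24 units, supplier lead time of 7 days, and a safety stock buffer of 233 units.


Formula: ROP = (Daily Demand * Lead Time) + Safety Stock
Demand during lead time = 24 * 7 = 168 units
ROP = 168 + 233 = 401 units

401 units


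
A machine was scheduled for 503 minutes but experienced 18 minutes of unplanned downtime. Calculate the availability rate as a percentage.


Formula: Availability = (Planned Time - Downtime) / Planned Time * 100
Uptime = 503 - 18 = 485 min
Availability = 485 / 503 * 100 = 96.4%

96.4%


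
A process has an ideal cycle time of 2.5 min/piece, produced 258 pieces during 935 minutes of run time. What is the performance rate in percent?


Formula: Performance = (Ideal CT * Total Count) / Run Time * 100
Ideal output time = 2.5 * 258 = 645.0 min
Performance = 645.0 / 935 * 100 = 69.0%

69.0%


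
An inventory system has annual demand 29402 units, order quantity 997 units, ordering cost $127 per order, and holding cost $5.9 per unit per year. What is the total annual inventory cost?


TC = 29402/997 * 127 + 997/2 * 5.9

$6686.44
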